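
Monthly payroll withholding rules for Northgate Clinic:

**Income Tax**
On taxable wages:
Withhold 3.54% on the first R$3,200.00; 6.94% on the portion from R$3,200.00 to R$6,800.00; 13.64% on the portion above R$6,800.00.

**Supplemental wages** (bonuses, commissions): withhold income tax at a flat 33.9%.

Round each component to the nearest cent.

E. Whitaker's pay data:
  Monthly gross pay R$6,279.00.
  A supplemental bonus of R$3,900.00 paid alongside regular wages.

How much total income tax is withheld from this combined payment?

Income Tax: taxable = R$6,279.00
  R$113.28 + 6.94% × (R$6,279.00 − R$3,200.00) = R$113.28 + 6.94% × R$3,079.00 = R$326.96
Supplemental (33.9% flat on bonus): 33.9% × R$3,900.00 = R$1,322.10
Total income tax: R$326.96 + R$1,322.10 = R$1,649.06

R$1,649.06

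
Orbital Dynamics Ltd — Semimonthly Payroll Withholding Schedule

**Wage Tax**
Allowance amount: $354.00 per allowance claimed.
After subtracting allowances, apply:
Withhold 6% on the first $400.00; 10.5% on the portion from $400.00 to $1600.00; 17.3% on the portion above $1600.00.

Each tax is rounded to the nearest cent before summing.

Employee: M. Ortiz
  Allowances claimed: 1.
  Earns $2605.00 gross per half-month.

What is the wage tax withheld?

$262.62

Wage Tax: taxable = $2605.00 − 1×$354.00 = $2251.00
  $150.00 + 17.3% × ($2251.00 − $1600.00) = $150.00 + 17.3% × $651.00 = $262.62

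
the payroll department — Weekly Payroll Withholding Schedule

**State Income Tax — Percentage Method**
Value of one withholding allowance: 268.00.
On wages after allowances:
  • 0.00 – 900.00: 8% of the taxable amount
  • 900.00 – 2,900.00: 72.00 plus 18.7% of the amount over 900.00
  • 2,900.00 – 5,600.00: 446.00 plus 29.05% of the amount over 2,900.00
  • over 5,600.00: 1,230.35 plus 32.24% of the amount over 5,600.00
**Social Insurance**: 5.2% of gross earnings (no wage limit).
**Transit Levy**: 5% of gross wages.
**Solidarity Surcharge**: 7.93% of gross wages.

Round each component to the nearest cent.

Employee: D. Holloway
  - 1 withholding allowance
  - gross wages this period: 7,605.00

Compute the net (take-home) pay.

4,435.85

State Income Tax: taxable = 7,605.00 − 1×268.00 = 7,337.00
  1,230.35 + 32.24% × (7,337.00 − 5,600.00) = 1,230.35 + 32.24% × 1,737.00 = 1,790.36
Social Insurance: 5.2% × 7,605.00 = 395.46
Transit Levy: 5% × 7,605.00 = 380.25
Solidarity Surcharge: 7.93% × 7,605.00 = 603.08
Total withheld: 1,790.36 + 395.46 + 380.25 + 603.08 = 3,169.15
Net pay: 7,605.00 − 3,169.15 = 4,435.85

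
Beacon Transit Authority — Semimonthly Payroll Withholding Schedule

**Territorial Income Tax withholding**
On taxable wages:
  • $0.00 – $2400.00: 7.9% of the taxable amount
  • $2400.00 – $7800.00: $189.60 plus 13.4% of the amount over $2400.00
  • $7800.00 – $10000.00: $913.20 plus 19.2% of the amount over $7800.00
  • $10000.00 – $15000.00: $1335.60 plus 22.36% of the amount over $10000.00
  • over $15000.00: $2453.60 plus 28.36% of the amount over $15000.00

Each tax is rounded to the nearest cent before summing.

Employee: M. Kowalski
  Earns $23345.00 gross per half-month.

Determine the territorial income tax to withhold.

$4820.24

Territorial Income Tax: taxable = $23345.00
  $2453.60 + 28.36% × ($23345.00 − $15000.00) = $2453.60 + 28.36% × $8345.00 = $4820.24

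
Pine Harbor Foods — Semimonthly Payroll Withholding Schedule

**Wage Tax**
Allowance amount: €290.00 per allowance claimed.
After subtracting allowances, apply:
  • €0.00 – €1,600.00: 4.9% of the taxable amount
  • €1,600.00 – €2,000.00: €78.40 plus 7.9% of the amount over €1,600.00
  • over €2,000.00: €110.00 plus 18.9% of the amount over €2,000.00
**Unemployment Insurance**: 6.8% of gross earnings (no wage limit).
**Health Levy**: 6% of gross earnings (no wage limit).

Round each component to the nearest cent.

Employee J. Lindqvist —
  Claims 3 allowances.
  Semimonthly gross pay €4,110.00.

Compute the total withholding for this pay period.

€870.44

Wage Tax: taxable = €4,110.00 − 3×€290.00 = €3,240.00
  €110.00 + 18.9% × (€3,240.00 − €2,000.00) = €110.00 + 18.9% × €1,240.00 = €344.36
Unemployment Insurance: 6.8% × €4,110.00 = €279.48
Health Levy: 6% × €4,110.00 = €246.60
Total: €344.36 + €279.48 + €246.60 = €870.44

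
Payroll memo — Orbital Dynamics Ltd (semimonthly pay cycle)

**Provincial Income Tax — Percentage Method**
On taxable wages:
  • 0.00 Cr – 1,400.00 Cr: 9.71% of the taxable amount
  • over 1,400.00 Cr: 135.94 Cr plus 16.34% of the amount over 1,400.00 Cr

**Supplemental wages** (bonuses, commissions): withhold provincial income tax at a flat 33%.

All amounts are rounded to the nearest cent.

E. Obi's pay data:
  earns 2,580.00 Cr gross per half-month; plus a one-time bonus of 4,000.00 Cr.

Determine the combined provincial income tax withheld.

1,648.75 Cr

Provincial Income Tax: taxable = 2,580.00 Cr
  135.94 Cr + 16.34% × (2,580.00 Cr − 1,400.00 Cr) = 135.94 Cr + 16.34% × 1,180.00 Cr = 328.75 Cr
Supplemental (33% flat on bonus): 33% × 4,000.00 Cr = 1,320.00 Cr
Total provincial income tax: 328.75 Cr + 1,320.00 Cr = 1,648.75 Cr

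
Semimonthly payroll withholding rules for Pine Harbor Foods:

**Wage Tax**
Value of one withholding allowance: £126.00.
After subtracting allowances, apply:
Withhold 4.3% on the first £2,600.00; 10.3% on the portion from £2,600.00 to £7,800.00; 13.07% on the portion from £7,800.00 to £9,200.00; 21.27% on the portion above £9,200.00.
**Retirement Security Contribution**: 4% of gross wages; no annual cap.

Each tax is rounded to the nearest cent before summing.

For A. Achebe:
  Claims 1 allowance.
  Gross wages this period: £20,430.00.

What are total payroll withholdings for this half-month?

Wage Tax: taxable = £20,430.00 − 1×£126.00 = £20,304.00
  £830.38 + 21.27% × (£20,304.00 − £9,200.00) = £830.38 + 21.27% × £11,104.00 = £3,192.20
Retirement Security Contribution: 4% × £20,430.00 = £817.20
Total: £3,192.20 + £817.20 = £4,009.40

£4,009.40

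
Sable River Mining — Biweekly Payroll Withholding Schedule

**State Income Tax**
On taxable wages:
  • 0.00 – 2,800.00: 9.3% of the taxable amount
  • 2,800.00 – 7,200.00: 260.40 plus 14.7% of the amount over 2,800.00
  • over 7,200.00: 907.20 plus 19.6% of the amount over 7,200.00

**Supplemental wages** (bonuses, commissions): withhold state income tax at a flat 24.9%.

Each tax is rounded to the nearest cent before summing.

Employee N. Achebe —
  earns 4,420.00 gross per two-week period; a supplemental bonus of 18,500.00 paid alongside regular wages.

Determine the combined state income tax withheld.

5,105.04

State Income Tax: taxable = 4,420.00
  260.40 + 14.7% × (4,420.00 − 2,800.00) = 260.40 + 14.7% × 1,620.00 = 498.54
Supplemental (24.9% flat on bonus): 24.9% × 18,500.00 = 4,606.50
Total state income tax: 498.54 + 4,606.50 = 5,105.04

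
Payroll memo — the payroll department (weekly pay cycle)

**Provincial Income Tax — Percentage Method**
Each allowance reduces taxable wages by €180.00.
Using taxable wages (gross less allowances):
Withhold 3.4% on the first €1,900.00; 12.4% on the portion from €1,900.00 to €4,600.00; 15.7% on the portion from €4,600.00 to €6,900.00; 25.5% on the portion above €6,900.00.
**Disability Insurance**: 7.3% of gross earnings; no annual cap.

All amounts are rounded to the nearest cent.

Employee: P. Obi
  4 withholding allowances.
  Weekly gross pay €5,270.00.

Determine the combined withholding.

Provincial Income Tax: taxable = €5,270.00 − 4×€180.00 = €4,550.00
  €64.60 + 12.4% × (€4,550.00 − €1,900.00) = €64.60 + 12.4% × €2,650.00 = €393.20
Disability Insurance: 7.3% × €5,270.00 = €384.71
Total: €393.20 + €384.71 = €777.91

€777.91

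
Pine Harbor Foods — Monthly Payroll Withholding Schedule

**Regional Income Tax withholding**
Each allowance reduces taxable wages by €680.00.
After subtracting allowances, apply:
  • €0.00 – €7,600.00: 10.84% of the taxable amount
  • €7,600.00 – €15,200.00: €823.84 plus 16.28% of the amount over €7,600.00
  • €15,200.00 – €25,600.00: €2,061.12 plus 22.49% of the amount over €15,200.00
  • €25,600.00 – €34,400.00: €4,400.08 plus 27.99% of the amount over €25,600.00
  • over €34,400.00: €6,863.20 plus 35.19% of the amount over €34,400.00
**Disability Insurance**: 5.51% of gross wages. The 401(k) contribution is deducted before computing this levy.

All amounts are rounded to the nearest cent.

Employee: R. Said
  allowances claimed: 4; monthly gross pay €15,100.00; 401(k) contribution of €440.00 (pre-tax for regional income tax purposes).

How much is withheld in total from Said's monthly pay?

€2,338.16

Regional Income Tax: taxable = €15,100.00 − €440.00 − 4×€680.00 = €11,940.00
  €823.84 + 16.28% × (€11,940.00 − €7,600.00) = €823.84 + 16.28% × €4,340.00 = €1,530.39
Disability Insurance: 5.51% × €14,660.00 = €807.77
Total: €1,530.39 + €807.77 = €2,338.16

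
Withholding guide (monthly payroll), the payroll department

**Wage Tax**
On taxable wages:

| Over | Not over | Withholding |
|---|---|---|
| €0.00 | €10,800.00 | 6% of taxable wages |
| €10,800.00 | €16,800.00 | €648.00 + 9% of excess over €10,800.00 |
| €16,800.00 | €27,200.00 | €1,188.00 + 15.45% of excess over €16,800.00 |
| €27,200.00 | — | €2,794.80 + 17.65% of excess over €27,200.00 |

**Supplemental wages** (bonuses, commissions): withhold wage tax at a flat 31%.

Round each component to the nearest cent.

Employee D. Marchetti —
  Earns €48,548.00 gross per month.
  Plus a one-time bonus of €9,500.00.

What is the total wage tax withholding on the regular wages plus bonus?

€9,507.72

Wage Tax: taxable = €48,548.00
  €2,794.80 + 17.65% × (€48,548.00 − €27,200.00) = €2,794.80 + 17.65% × €21,348.00 = €6,562.72
Supplemental (31% flat on bonus): 31% × €9,500.00 = €2,945.00
Total wage tax: €6,562.72 + €2,945.00 = €9,507.72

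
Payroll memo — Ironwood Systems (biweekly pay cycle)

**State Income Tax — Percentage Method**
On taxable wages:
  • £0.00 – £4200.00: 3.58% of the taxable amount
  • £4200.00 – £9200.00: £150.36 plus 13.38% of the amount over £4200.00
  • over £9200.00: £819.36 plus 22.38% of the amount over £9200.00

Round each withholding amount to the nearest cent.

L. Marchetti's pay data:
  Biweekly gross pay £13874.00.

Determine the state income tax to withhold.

£1865.40

State Income Tax: taxable = £13874.00
  £819.36 + 22.38% × (£13874.00 − £9200.00) = £819.36 + 22.38% × £4674.00 = £1865.40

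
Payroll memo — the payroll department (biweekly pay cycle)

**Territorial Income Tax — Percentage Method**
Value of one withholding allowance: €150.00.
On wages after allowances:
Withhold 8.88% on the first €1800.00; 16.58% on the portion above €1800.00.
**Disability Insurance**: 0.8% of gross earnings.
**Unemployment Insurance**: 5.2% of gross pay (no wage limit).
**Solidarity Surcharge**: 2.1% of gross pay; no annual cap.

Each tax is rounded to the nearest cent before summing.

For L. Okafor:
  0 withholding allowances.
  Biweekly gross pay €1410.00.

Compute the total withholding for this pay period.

Territorial Income Tax: taxable = €1410.00
  8.88% × €1410.00 = €125.21
Disability Insurance: 0.8% × €1410.00 = €11.28
Unemployment Insurance: 5.2% × €1410.00 = €73.32
Solidarity Surcharge: 2.1% × €1410.00 = €29.61
Total: €125.21 + €11.28 + €73.32 + €29.61 = €239.42

€239.42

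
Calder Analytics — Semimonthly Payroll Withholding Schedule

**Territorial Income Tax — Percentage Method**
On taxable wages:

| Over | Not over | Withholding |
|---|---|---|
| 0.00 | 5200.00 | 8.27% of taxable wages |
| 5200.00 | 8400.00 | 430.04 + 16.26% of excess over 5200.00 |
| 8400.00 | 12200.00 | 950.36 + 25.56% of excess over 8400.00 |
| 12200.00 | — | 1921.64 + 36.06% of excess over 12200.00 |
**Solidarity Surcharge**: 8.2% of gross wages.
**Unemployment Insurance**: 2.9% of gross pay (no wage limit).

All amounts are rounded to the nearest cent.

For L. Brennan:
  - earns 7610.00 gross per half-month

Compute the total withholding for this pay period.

Territorial Income Tax: taxable = 7610.00
  430.04 + 16.26% × (7610.00 − 5200.00) = 430.04 + 16.26% × 2410.00 = 821.91
Solidarity Surcharge: 8.2% × 7610.00 = 624.02
Unemployment Insurance: 2.9% × 7610.00 = 220.69
Total: 821.91 + 624.02 + 220.69 = 1666.62

1666.62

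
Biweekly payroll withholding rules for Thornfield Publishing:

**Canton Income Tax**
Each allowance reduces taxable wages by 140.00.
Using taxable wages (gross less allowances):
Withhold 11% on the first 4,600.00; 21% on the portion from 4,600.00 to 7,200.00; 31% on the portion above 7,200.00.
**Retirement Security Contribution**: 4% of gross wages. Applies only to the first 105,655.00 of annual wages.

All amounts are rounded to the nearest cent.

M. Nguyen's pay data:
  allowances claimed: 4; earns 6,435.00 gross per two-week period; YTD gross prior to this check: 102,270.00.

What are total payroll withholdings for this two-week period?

Canton Income Tax: taxable = 6,435.00 − 4×140.00 = 5,875.00
  506.00 + 21% × (5,875.00 − 4,600.00) = 506.00 + 21% × 1,275.00 = 773.75
Retirement Security Contribution: cap 105,655.00 − YTD 102,270.00 = 3,385.00 subject; 4% × 3,385.00 = 135.40
Total: 773.75 + 135.40 = 909.15

909.15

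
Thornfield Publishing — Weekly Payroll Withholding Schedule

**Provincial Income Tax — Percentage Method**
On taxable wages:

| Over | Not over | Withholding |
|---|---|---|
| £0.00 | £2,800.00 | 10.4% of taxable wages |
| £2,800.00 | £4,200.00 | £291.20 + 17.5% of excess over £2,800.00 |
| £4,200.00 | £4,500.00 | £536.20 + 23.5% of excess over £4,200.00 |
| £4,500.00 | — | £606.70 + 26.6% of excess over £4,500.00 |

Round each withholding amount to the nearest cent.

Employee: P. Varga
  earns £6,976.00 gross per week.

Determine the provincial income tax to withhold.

Provincial Income Tax: taxable = £6,976.00
  £606.70 + 26.6% × (£6,976.00 − £4,500.00) = £606.70 + 26.6% × £2,476.00 = £1,265.32

£1,265.32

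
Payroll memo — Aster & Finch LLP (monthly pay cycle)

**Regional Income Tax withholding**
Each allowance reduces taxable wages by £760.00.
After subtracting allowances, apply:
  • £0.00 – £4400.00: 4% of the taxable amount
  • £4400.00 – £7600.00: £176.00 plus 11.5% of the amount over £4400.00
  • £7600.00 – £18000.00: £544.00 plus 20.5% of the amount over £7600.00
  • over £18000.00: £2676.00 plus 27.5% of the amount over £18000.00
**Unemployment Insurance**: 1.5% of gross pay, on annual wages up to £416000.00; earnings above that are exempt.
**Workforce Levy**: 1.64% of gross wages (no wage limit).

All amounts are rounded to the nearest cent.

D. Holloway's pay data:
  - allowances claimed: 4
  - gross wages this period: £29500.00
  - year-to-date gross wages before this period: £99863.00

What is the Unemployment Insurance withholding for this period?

Unemployment Insurance: 1.5% × £29500.00 = £442.50

£442.50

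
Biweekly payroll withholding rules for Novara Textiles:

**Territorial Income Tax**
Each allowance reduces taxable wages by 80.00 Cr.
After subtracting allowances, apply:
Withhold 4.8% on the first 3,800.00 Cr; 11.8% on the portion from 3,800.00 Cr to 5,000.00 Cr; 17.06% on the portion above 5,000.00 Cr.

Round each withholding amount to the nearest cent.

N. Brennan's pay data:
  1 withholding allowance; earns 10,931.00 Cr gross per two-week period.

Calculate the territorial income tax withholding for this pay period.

1,322.18 Cr

Territorial Income Tax: taxable = 10,931.00 Cr − 1×80.00 Cr = 10,851.00 Cr
  324.00 Cr + 17.06% × (10,851.00 Cr − 5,000.00 Cr) = 324.00 Cr + 17.06% × 5,851.00 Cr = 1,322.18 Cr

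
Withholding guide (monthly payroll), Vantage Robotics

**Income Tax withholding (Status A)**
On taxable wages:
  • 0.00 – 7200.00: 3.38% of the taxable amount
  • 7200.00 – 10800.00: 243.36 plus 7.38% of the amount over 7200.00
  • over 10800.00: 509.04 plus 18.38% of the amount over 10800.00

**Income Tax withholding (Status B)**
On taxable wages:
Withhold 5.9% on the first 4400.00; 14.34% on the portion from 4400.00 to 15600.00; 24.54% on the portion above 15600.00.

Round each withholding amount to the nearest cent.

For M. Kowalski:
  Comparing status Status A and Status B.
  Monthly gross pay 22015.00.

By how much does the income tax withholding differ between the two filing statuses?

Income Tax (Status A): taxable = 22015.00
  509.04 + 18.38% × (22015.00 − 10800.00) = 509.04 + 18.38% × 11215.00 = 2570.36
Income Tax (Status B): taxable = 22015.00
  1865.68 + 24.54% × (22015.00 − 15600.00) = 1865.68 + 24.54% × 6415.00 = 3439.92
Difference: |2570.36 − 3439.92| = 869.56 (higher under Status B)

869.56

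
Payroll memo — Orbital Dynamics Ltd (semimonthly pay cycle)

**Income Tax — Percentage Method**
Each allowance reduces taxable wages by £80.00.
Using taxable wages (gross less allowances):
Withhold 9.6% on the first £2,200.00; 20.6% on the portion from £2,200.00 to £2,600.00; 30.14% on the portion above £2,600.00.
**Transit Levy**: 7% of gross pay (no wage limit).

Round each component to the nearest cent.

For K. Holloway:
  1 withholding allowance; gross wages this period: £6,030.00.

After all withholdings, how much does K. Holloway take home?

£4,304.61

Income Tax: taxable = £6,030.00 − 1×£80.00 = £5,950.00
  £293.60 + 30.14% × (£5,950.00 − £2,600.00) = £293.60 + 30.14% × £3,350.00 = £1,303.29
Transit Levy: 7% × £6,030.00 = £422.10
Total withheld: £1,303.29 + £422.10 = £1,725.39
Net pay: £6,030.00 − £1,725.39 = £4,304.61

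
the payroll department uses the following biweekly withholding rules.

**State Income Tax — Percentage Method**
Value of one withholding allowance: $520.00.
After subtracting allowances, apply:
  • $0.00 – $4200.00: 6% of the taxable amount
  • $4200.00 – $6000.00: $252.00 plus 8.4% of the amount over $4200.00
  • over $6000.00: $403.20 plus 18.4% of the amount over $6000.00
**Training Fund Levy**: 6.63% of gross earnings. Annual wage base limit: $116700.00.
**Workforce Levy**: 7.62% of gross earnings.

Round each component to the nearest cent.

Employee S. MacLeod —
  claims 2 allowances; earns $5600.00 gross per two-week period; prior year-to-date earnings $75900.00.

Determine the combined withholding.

$1080.24

State Income Tax: taxable = $5600.00 − 2×$520.00 = $4560.00
  $252.00 + 8.4% × ($4560.00 − $4200.00) = $252.00 + 8.4% × $360.00 = $282.24
Training Fund Levy: 6.63% × $5600.00 = $371.28
Workforce Levy: 7.62% × $5600.00 = $426.72
Total: $282.24 + $371.28 + $426.72 = $1080.24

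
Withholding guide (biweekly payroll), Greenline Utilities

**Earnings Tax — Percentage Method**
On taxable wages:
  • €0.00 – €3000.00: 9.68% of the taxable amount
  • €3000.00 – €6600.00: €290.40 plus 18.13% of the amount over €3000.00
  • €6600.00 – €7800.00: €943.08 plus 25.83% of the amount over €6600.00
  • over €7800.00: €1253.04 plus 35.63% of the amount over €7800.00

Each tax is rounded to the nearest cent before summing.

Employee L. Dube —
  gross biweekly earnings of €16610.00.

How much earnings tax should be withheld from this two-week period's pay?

Earnings Tax: taxable = €16610.00
  €1253.04 + 35.63% × (€16610.00 − €7800.00) = €1253.04 + 35.63% × €8810.00 = €4392.04

€4392.04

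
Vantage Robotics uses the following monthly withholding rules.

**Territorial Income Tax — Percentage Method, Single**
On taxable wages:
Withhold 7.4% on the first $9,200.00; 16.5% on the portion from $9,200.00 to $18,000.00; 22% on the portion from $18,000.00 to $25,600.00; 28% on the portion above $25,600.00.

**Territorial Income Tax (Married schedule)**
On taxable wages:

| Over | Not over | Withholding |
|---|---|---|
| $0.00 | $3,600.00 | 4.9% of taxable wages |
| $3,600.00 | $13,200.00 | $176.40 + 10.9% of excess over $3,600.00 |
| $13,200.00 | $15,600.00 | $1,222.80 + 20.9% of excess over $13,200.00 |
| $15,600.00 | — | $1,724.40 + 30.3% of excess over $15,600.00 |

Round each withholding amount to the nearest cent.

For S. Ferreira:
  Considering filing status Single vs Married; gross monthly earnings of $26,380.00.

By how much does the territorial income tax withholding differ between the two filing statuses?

$967.54

Territorial Income Tax (Single): taxable = $26,380.00
  $3,804.80 + 28% × ($26,380.00 − $25,600.00) = $3,804.80 + 28% × $780.00 = $4,023.20
Territorial Income Tax (Married): taxable = $26,380.00
  $1,724.40 + 30.3% × ($26,380.00 − $15,600.00) = $1,724.40 + 30.3% × $10,780.00 = $4,990.74
Difference: |$4,023.20 − $4,990.74| = $967.54 (higher under Married)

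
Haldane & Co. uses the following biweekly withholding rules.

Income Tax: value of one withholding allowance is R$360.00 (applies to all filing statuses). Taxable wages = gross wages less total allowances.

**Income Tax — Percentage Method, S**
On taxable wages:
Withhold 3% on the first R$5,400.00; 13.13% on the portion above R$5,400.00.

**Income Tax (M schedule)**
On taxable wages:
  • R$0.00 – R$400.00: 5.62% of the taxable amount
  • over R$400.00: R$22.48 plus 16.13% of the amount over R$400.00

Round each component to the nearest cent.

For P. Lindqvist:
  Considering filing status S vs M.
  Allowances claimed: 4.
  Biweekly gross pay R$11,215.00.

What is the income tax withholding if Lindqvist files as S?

R$736.44

Income Tax (S): taxable = R$11,215.00 − 4×R$360.00 = R$9,775.00
  R$162.00 + 13.13% × (R$9,775.00 − R$5,400.00) = R$162.00 + 13.13% × R$4,375.00 = R$736.44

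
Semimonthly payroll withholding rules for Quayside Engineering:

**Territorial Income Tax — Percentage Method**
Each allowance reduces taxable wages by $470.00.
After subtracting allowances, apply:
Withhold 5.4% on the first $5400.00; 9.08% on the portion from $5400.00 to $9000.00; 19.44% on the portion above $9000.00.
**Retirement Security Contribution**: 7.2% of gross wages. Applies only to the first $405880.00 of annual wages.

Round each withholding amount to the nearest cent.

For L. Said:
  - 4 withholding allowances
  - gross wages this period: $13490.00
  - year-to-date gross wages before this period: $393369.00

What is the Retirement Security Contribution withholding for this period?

Retirement Security Contribution: cap $405880.00 − YTD $393369.00 = $12511.00 subject; 7.2% × $12511.00 = $900.79

$900.79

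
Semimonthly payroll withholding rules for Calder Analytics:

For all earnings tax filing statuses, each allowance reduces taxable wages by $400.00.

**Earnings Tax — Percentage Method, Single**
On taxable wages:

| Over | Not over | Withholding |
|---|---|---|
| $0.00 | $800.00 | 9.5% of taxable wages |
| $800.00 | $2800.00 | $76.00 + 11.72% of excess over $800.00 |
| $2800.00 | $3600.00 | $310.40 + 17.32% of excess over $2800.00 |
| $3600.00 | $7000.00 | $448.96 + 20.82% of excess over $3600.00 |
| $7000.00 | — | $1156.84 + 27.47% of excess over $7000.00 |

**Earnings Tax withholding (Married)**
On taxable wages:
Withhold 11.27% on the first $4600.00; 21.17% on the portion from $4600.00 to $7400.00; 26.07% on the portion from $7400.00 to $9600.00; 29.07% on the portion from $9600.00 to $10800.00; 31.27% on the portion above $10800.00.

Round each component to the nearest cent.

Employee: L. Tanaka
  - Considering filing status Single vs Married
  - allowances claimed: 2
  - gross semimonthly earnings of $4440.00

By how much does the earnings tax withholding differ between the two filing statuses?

Earnings Tax (Single): taxable = $4440.00 − 2×$400.00 = $3640.00
  $448.96 + 20.82% × ($3640.00 − $3600.00) = $448.96 + 20.82% × $40.00 = $457.29
Earnings Tax (Married): taxable = $4440.00 − 2×$400.00 = $3640.00
  11.27% × $3640.00 = $410.23
Difference: |$457.29 − $410.23| = $47.06 (higher under Single)

$47.06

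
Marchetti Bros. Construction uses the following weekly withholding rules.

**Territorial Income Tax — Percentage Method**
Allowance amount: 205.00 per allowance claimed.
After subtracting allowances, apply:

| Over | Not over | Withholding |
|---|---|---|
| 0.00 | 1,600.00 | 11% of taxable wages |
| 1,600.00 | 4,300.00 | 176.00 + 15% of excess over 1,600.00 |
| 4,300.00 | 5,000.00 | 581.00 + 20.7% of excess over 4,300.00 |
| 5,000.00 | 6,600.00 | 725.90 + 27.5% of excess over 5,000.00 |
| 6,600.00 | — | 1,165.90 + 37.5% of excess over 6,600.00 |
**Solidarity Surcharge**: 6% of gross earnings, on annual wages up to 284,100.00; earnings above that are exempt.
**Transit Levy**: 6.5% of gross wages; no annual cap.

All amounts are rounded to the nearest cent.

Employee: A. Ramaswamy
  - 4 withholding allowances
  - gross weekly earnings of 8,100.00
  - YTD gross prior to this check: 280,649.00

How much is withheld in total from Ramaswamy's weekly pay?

Territorial Income Tax: taxable = 8,100.00 − 4×205.00 = 7,280.00
  1,165.90 + 37.5% × (7,280.00 − 6,600.00) = 1,165.90 + 37.5% × 680.00 = 1,420.90
Solidarity Surcharge: cap 284,100.00 − YTD 280,649.00 = 3,451.00 subject; 6% × 3,451.00 = 207.06
Transit Levy: 6.5% × 8,100.00 = 526.50
Total: 1,420.90 + 207.06 + 526.50 = 2,154.46

2,154.46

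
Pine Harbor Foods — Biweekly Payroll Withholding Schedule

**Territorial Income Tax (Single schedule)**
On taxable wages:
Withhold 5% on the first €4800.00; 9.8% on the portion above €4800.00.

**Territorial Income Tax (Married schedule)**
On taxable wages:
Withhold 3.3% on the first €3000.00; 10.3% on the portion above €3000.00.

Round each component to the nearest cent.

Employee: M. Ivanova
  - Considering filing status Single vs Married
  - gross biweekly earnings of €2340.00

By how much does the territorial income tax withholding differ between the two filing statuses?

€39.78

Territorial Income Tax (Single): taxable = €2340.00
  5% × €2340.00 = €117.00
Territorial Income Tax (Married): taxable = €2340.00
  3.3% × €2340.00 = €77.22
Difference: |€117.00 − €77.22| = €39.78 (higher under Single)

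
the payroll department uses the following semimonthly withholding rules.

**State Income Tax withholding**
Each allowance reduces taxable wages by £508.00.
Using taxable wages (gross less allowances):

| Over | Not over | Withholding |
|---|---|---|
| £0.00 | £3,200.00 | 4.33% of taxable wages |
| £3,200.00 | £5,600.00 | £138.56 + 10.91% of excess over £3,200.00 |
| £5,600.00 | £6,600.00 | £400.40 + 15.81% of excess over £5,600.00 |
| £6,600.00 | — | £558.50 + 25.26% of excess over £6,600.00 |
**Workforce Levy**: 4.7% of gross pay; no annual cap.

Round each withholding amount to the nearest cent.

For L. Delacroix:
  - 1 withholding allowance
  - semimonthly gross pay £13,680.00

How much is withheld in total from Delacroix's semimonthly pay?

£2,861.55

State Income Tax: taxable = £13,680.00 − 1×£508.00 = £13,172.00
  £558.50 + 25.26% × (£13,172.00 − £6,600.00) = £558.50 + 25.26% × £6,572.00 = £2,218.59
Workforce Levy: 4.7% × £13,680.00 = £642.96
Total: £2,218.59 + £642.96 = £2,861.55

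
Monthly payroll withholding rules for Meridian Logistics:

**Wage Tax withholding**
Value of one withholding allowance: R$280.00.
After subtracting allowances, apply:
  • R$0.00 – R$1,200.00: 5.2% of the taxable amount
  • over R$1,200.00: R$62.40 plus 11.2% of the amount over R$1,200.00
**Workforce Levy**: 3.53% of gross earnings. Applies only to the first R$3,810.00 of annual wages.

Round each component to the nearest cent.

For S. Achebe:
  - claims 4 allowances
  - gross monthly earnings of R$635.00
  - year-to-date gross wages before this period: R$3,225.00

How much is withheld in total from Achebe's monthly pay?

Wage Tax: taxable = R$635.00 − 4×R$280.00 = R$-485.00
  Taxable ≤ 0 → R$0.00
Workforce Levy: cap R$3,810.00 − YTD R$3,225.00 = R$585.00 subject; 3.53% × R$585.00 = R$20.65
Total: R$0.00 + R$20.65 = R$20.65

R$20.65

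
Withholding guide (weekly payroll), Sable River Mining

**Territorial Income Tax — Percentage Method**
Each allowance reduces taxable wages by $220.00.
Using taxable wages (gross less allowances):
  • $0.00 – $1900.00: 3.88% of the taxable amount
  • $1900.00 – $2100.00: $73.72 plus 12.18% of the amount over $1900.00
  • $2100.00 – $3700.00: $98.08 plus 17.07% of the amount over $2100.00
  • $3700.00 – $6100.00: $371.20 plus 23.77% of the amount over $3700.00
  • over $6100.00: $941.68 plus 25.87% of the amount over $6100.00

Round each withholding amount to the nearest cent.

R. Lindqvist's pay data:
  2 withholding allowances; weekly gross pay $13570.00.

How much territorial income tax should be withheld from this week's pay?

Territorial Income Tax: taxable = $13570.00 − 2×$220.00 = $13130.00
  $941.68 + 25.87% × ($13130.00 − $6100.00) = $941.68 + 25.87% × $7030.00 = $2760.34

$2760.34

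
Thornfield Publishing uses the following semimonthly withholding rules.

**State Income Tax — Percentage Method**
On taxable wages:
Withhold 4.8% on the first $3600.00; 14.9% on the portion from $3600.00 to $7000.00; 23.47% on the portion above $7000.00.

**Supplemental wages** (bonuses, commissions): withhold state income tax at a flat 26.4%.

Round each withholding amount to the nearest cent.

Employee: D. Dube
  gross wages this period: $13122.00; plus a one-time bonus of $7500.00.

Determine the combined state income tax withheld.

State Income Tax: taxable = $13122.00
  $679.40 + 23.47% × ($13122.00 − $7000.00) = $679.40 + 23.47% × $6122.00 = $2116.23
Supplemental (26.4% flat on bonus): 26.4% × $7500.00 = $1980.00
Total state income tax: $2116.23 + $1980.00 = $4096.23

$4096.23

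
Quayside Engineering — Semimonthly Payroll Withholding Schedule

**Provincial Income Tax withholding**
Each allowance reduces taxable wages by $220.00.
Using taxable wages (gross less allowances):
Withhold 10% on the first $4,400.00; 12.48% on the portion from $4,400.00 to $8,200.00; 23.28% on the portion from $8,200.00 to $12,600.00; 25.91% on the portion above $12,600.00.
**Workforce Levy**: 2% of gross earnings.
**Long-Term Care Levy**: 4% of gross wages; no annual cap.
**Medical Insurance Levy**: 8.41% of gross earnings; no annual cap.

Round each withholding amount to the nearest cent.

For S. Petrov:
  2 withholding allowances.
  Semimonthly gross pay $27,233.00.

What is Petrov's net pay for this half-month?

$17,692.75

Provincial Income Tax: taxable = $27,233.00 − 2×$220.00 = $26,793.00
  $1,938.56 + 25.91% × ($26,793.00 − $12,600.00) = $1,938.56 + 25.91% × $14,193.00 = $5,615.97
Workforce Levy: 2% × $27,233.00 = $544.66
Long-Term Care Levy: 4% × $27,233.00 = $1,089.32
Medical Insurance Levy: 8.41% × $27,233.00 = $2,290.30
Total withheld: $5,615.97 + $544.66 + $1,089.32 + $2,290.30 = $9,540.25
Net pay: $27,233.00 − $9,540.25 = $17,692.75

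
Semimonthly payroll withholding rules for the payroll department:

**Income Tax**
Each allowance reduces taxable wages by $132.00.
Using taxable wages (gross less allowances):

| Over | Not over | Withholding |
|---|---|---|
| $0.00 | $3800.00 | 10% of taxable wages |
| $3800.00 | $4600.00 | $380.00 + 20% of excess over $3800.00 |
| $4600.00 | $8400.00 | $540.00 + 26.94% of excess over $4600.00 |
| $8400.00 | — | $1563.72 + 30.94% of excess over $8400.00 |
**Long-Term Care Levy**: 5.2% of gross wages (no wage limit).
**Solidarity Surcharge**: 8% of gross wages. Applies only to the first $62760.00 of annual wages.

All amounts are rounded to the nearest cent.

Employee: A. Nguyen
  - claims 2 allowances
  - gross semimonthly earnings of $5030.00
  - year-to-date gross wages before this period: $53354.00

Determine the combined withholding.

Income Tax: taxable = $5030.00 − 2×$132.00 = $4766.00
  $540.00 + 26.94% × ($4766.00 − $4600.00) = $540.00 + 26.94% × $166.00 = $584.72
Long-Term Care Levy: 5.2% × $5030.00 = $261.56
Solidarity Surcharge: 8% × $5030.00 = $402.40
Total: $584.72 + $261.56 + $402.40 = $1248.68

$1248.68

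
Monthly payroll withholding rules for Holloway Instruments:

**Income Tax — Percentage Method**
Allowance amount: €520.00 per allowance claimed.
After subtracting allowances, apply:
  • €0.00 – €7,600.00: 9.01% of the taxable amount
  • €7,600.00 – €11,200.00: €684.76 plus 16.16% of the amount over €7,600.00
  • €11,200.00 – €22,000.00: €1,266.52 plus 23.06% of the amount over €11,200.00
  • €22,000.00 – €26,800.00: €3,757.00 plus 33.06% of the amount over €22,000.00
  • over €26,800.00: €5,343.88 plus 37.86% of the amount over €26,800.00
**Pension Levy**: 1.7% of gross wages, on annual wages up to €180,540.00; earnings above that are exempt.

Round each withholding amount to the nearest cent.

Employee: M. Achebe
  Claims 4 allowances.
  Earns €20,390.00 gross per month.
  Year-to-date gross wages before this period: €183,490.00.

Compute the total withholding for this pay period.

€2,906.09

Income Tax: taxable = €20,390.00 − 4×€520.00 = €18,310.00
  €1,266.52 + 23.06% × (€18,310.00 − €11,200.00) = €1,266.52 + 23.06% × €7,110.00 = €2,906.09
Pension Levy: YTD €183,490.00 ≥ cap €180,540.00 → €0.00
Total: €2,906.09 + €0.00 = €2,906.09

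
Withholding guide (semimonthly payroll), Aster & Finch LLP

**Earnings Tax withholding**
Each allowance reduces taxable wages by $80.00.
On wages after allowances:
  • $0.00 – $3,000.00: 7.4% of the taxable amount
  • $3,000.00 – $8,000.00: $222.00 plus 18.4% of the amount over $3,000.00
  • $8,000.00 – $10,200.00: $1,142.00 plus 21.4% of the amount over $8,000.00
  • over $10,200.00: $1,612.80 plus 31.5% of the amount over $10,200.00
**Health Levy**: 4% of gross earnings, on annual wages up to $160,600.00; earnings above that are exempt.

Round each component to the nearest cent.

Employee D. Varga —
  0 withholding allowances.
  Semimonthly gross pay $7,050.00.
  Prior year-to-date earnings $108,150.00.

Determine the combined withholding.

$1,249.20

Earnings Tax: taxable = $7,050.00
  $222.00 + 18.4% × ($7,050.00 − $3,000.00) = $222.00 + 18.4% × $4,050.00 = $967.20
Health Levy: 4% × $7,050.00 = $282.00
Total: $967.20 + $282.00 = $1,249.20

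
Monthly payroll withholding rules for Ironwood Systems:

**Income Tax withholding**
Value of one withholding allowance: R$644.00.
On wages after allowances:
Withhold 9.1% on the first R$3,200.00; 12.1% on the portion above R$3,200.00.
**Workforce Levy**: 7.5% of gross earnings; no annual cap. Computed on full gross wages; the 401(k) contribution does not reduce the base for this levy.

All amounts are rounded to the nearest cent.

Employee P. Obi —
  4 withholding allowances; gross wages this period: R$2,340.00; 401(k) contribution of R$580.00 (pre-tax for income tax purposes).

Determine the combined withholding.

R$175.50

Income Tax: taxable = R$2,340.00 − R$580.00 − 4×R$644.00 = R$-816.00
  Taxable ≤ 0 → R$0.00
Workforce Levy: 7.5% × R$2,340.00 = R$175.50
Total: R$0.00 + R$175.50 = R$175.50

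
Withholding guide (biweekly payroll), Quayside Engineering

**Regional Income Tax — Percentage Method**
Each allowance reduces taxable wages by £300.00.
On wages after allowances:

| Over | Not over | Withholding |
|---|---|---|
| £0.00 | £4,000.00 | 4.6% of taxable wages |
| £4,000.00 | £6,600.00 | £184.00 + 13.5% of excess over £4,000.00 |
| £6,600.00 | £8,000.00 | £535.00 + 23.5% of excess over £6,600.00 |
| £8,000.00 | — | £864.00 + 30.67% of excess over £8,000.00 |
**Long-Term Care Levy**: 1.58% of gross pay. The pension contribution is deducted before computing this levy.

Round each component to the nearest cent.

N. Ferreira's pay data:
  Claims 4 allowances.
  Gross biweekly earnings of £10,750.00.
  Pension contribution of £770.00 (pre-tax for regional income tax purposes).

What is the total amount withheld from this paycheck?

Regional Income Tax: taxable = £10,750.00 − £770.00 − 4×£300.00 = £8,780.00
  £864.00 + 30.67% × (£8,780.00 − £8,000.00) = £864.00 + 30.67% × £780.00 = £1,103.23
Long-Term Care Levy: 1.58% × £9,980.00 = £157.68
Total: £1,103.23 + £157.68 = £1,260.91

£1,260.91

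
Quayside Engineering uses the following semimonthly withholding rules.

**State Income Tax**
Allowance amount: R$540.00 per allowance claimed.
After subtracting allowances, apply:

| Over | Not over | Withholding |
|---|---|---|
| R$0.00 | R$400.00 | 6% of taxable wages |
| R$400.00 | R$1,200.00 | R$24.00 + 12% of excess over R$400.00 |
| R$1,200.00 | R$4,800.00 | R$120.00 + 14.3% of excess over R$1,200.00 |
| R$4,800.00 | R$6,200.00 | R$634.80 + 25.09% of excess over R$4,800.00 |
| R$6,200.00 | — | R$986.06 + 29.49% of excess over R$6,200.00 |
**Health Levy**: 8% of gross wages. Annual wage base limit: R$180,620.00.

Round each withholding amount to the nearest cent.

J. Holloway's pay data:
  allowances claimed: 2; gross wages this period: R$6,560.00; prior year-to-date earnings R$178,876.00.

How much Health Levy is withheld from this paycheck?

R$139.52

Health Levy: cap R$180,620.00 − YTD R$178,876.00 = R$1,744.00 subject; 8% × R$1,744.00 = R$139.52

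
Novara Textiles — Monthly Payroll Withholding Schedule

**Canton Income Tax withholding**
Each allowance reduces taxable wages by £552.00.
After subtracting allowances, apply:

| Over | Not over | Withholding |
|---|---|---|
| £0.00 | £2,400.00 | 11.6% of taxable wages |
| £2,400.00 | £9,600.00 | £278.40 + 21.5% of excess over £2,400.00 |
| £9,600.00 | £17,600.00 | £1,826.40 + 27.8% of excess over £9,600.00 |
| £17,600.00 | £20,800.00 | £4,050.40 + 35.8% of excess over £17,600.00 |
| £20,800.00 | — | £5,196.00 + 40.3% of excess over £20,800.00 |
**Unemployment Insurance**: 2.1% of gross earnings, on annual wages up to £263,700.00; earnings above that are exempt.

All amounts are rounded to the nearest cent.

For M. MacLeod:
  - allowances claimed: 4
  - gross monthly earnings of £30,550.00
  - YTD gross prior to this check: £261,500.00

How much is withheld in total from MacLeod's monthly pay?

£8,281.63

Canton Income Tax: taxable = £30,550.00 − 4×£552.00 = £28,342.00
  £5,196.00 + 40.3% × (£28,342.00 − £20,800.00) = £5,196.00 + 40.3% × £7,542.00 = £8,235.43
Unemployment Insurance: cap £263,700.00 − YTD £261,500.00 = £2,200.00 subject; 2.1% × £2,200.00 = £46.20
Total: £8,235.43 + £46.20 = £8,281.63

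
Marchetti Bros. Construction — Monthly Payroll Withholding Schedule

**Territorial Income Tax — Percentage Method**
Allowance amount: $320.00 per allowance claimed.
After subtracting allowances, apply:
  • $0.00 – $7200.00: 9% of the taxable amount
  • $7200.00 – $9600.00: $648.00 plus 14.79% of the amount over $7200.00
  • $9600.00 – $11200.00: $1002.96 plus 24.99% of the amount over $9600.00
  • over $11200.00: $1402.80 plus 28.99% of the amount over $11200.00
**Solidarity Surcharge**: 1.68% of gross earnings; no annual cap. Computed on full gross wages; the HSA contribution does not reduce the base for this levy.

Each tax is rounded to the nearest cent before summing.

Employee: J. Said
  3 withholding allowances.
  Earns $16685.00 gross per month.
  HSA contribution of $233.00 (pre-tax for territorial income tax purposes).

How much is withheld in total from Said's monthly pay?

$2927.36

Territorial Income Tax: taxable = $16685.00 − $233.00 − 3×$320.00 = $15492.00
  $1402.80 + 28.99% × ($15492.00 − $11200.00) = $1402.80 + 28.99% × $4292.00 = $2647.05
Solidarity Surcharge: 1.68% × $16685.00 = $280.31
Total: $2647.05 + $280.31 = $2927.36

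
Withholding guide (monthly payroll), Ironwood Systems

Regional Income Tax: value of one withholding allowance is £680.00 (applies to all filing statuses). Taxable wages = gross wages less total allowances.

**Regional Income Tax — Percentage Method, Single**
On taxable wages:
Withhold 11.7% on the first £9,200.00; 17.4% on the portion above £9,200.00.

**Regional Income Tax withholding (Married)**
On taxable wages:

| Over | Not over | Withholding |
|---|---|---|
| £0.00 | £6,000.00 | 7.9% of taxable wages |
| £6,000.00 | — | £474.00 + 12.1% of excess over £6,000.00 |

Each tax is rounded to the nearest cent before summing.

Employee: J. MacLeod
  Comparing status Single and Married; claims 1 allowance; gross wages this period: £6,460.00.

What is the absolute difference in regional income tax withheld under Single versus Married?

Regional Income Tax (Single): taxable = £6,460.00 − 1×£680.00 = £5,780.00
  11.7% × £5,780.00 = £676.26
Regional Income Tax (Married): taxable = £6,460.00 − 1×£680.00 = £5,780.00
  7.9% × £5,780.00 = £456.62
Difference: |£676.26 − £456.62| = £219.64 (higher under Single)

£219.64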